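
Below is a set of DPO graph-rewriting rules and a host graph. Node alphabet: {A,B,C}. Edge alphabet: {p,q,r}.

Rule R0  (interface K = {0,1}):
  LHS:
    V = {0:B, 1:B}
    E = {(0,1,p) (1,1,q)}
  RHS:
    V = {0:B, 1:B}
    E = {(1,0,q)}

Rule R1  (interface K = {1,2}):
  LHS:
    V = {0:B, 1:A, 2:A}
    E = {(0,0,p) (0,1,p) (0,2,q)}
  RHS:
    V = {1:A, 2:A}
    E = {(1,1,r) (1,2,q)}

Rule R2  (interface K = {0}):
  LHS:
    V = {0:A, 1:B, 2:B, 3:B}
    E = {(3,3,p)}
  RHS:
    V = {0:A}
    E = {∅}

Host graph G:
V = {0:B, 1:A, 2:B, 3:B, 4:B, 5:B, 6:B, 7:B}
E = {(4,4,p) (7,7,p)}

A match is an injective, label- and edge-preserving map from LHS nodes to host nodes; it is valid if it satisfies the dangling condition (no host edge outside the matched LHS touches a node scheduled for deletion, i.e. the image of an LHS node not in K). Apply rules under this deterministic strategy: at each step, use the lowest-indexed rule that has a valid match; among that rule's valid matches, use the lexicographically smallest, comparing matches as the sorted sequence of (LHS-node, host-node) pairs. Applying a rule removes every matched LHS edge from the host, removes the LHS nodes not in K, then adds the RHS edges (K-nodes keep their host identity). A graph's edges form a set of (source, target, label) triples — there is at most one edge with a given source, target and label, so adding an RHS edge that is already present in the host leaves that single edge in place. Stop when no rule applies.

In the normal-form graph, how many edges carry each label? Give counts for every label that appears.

Answer: (no edges)

Rewrite trace:
[0] host  ⇒  8 nodes, 2 edges  {4-p->4 7-p->7}
[1] R2 @ {0↦1, 1↦0, 2↦2, 3↦4}  ⇒  5 nodes, 1 edges  {7-p->7}
[2] R2 @ {0↦1, 1↦3, 2↦5, 3↦7}  ⇒  2 nodes, 0 edges  {∅}
normal form: no rule applies after step 2
NF edges: []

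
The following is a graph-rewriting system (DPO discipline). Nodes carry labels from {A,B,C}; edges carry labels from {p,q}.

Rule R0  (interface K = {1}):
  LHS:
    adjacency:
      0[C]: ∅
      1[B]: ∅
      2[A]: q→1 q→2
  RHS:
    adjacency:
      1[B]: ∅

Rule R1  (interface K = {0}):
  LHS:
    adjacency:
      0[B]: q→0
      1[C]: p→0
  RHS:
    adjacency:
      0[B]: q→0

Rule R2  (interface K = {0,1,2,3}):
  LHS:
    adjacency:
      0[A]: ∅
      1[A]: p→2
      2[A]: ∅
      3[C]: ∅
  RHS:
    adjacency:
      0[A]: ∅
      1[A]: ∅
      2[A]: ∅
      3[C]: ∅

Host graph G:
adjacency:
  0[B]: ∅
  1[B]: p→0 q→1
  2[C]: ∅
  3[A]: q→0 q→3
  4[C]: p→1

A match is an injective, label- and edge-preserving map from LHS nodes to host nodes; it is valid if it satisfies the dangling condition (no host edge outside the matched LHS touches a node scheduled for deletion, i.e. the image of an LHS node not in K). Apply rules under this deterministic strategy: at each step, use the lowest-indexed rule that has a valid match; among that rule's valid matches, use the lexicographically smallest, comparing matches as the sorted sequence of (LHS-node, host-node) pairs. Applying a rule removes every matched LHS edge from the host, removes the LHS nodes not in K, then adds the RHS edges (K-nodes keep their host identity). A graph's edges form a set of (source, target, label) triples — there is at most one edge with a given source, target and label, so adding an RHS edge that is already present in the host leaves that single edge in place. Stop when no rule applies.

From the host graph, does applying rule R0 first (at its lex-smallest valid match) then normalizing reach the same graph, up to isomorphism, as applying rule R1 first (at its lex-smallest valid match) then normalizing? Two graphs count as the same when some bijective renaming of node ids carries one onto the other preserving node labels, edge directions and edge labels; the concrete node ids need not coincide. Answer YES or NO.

branch R0-first: apply at {0↦2, 1↦0, 2↦3} → |E|=3, then 1 more step(s) → NF |V|=2 |E|=2 V={0:B, 1:B} E=1-p->0 1-q->1
branch R1-first: apply at {0↦1, 1↦4} → |E|=4, then 1 more step(s) → NF |V|=2 |E|=2 V={0:B, 1:B} E=1-p->0 1-q->1
graphs isomorphic (equal up to label-preserving node renaming)

Answer: YES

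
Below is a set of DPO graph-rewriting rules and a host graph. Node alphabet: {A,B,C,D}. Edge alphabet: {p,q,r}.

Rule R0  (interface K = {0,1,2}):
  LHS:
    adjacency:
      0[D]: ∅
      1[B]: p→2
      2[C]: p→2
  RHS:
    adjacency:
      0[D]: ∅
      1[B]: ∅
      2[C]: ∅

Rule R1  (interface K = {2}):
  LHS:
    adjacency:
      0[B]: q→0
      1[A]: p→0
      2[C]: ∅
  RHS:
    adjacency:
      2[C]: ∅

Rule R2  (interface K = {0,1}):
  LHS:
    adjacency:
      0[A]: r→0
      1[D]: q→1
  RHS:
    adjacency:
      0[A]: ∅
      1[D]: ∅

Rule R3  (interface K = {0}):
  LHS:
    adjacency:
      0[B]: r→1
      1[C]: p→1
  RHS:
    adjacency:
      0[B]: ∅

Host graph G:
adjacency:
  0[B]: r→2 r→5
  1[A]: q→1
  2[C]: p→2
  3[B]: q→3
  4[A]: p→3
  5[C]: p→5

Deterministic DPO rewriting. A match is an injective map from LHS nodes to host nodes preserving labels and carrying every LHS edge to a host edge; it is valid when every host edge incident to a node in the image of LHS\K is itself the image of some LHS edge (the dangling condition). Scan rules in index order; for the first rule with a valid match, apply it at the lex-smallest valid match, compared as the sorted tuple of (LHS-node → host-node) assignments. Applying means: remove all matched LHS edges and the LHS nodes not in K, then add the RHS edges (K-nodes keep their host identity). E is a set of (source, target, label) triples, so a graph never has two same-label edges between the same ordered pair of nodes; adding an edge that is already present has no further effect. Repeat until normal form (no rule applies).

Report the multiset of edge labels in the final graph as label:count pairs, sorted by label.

Answer: q:1

Derivation:
[0] host  ⇒  6 nodes, 7 edges  {0-r->2 0-r->5 1-q->1 2-p->2 3-q->3 4-p->3 5-p->5}
[1] R1 @ {0↦3, 1↦4, 2↦2}  ⇒  4 nodes, 5 edges  {0-r->2 0-r->5 1-q->1 2-p->2 5-p->5}
[2] R3 @ {0↦0, 1↦2}  ⇒  3 nodes, 3 edges  {0-r->5 1-q->1 5-p->5}
[3] R3 @ {0↦0, 1↦5}  ⇒  2 nodes, 1 edges  {1-q->1}
normal form: no rule applies after step 3
NF edges: [(1, 1, 'q')]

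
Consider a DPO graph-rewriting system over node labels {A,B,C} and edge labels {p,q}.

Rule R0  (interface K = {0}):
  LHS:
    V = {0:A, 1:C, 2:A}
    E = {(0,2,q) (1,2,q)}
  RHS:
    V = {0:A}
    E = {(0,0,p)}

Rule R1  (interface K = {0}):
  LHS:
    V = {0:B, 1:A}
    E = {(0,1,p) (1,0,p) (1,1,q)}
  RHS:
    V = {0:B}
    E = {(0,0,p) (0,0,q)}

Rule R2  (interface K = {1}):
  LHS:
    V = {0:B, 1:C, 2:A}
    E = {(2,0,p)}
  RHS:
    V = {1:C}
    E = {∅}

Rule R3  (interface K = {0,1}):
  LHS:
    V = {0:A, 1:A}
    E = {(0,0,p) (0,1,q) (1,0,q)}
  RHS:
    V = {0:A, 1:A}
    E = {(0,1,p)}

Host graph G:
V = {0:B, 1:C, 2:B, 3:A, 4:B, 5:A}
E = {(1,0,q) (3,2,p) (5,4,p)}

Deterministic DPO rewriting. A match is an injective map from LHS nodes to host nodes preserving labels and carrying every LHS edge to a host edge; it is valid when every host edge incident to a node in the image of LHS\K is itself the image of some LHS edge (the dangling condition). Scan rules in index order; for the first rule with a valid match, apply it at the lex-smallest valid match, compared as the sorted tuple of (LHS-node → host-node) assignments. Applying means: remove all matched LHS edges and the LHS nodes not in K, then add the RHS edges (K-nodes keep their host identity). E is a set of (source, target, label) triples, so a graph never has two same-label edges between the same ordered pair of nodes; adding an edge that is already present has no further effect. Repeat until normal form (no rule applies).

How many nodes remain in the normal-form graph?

Answer: 2

Steps:
initial: |V|=6 |E|=3  E = 1-q->0 3-p->2 5-p->4
step 1: apply R2 at {0↦2, 1↦1, 2↦3}  → |V|=4 |E|=2  E = 1-q->0 5-p->4
step 2: apply R2 at {0↦4, 1↦1, 2↦5}  → |V|=2 |E|=1  E = 1-q->0
halt: no rule applies after step 2
NF nodes: {0:B, 1:C}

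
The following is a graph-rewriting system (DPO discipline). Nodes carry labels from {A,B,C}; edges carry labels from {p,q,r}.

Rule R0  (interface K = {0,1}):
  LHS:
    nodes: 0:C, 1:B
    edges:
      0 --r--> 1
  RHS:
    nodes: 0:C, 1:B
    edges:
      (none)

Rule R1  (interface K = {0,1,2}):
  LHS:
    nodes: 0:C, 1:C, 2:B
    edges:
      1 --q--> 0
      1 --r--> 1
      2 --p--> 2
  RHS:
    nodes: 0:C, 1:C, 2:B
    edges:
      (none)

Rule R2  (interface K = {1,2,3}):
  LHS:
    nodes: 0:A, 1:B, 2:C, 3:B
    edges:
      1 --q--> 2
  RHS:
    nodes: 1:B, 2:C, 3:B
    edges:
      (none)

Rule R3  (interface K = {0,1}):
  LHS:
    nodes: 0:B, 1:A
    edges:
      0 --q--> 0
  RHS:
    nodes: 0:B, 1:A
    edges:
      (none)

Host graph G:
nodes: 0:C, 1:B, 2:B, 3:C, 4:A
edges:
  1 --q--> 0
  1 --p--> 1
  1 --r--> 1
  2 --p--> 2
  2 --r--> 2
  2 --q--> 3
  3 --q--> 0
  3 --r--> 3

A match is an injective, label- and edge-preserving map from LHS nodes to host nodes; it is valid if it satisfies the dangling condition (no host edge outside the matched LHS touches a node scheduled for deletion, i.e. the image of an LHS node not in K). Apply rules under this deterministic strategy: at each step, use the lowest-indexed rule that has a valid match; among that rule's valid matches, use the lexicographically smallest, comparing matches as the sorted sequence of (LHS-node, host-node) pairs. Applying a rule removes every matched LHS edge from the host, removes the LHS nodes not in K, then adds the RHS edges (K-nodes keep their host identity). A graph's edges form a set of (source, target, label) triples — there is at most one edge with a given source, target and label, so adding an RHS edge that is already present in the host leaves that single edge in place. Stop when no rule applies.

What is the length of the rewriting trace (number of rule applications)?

Answer: 2

Rewrite trace:
start.  V:5 E:8  edges: 1-q->0 1-p->1 1-r->1 2-p->2 2-r->2 2-q->3 3-q->0 3-r->3
1. fire R1 via {0↦0, 1↦3, 2↦1}  →  V:5 E:5  edges: 1-q->0 1-r->1 2-p->2 2-r->2 2-q->3
2. fire R2 via {0↦4, 1↦1, 2↦0, 3↦2}  →  V:4 E:4  edges: 1-r->1 2-p->2 2-r->2 2-q->3
final graph: no rule applies after step 2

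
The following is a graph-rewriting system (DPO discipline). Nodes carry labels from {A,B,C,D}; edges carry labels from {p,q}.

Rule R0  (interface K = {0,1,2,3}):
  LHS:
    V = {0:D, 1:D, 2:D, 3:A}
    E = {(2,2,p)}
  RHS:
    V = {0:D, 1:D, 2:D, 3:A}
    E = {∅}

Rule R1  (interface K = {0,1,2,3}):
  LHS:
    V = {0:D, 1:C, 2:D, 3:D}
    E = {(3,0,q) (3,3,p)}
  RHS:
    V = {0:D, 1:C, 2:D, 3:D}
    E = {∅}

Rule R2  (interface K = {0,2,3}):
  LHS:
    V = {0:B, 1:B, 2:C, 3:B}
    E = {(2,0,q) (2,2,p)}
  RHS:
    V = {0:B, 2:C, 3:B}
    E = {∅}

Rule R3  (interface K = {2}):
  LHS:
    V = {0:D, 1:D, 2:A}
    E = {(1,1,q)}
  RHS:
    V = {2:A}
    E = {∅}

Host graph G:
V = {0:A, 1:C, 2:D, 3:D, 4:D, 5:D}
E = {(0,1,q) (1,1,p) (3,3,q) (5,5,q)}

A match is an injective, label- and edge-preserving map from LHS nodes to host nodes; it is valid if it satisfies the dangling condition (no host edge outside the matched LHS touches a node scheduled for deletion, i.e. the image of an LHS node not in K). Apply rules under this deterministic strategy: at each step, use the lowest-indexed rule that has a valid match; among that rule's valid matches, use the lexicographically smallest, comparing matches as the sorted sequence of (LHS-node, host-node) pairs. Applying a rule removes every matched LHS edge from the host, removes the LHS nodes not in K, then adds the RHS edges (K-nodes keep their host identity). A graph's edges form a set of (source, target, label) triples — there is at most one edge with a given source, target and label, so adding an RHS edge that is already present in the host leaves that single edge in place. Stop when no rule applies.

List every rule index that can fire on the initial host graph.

R0: no valid match — LHS pattern not found
R1: no valid match — LHS pattern not found
R2: no valid match — LHS pattern not found
R3: 4 valid matches — {0↦2, 1↦3, 2↦0}, {0↦2, 1↦5, 2↦0}, {0↦4, 1↦3, 2↦0} (+1 more)

Answer: [R3]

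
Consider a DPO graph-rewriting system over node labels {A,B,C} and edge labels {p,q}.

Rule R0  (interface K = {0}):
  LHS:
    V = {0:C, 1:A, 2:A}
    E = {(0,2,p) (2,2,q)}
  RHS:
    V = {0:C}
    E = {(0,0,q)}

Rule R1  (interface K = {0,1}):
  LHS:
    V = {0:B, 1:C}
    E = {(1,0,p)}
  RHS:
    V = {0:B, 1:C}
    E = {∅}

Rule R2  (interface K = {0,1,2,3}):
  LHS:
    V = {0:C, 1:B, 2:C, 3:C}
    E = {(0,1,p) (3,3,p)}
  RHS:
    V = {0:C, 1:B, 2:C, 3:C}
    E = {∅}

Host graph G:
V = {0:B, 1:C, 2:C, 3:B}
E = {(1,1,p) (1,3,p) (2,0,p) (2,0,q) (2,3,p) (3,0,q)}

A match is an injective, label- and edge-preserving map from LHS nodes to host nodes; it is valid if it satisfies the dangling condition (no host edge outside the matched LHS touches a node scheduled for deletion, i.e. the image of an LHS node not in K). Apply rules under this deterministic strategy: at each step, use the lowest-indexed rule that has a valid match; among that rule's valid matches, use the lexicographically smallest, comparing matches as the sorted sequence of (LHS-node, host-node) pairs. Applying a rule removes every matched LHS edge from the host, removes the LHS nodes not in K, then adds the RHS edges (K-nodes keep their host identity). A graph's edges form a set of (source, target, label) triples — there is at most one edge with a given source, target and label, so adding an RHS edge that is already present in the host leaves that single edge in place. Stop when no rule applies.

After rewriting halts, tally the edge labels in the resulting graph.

Answer: p:1 q:2

Rewrite trace:
[0] host  ⇒  4 nodes, 6 edges  {1-p->1 1-p->3 2-p->0 2-q->0 2-p->3 3-q->0}
[1] R1 @ {0↦0, 1↦2}  ⇒  4 nodes, 5 edges  {1-p->1 1-p->3 2-q->0 2-p->3 3-q->0}
[2] R1 @ {0↦3, 1↦1}  ⇒  4 nodes, 4 edges  {1-p->1 2-q->0 2-p->3 3-q->0}
[3] R1 @ {0↦3, 1↦2}  ⇒  4 nodes, 3 edges  {1-p->1 2-q->0 3-q->0}
final graph: no rule applies after step 3
NF edges: [(1, 1, 'p'), (2, 0, 'q'), (3, 0, 'q')]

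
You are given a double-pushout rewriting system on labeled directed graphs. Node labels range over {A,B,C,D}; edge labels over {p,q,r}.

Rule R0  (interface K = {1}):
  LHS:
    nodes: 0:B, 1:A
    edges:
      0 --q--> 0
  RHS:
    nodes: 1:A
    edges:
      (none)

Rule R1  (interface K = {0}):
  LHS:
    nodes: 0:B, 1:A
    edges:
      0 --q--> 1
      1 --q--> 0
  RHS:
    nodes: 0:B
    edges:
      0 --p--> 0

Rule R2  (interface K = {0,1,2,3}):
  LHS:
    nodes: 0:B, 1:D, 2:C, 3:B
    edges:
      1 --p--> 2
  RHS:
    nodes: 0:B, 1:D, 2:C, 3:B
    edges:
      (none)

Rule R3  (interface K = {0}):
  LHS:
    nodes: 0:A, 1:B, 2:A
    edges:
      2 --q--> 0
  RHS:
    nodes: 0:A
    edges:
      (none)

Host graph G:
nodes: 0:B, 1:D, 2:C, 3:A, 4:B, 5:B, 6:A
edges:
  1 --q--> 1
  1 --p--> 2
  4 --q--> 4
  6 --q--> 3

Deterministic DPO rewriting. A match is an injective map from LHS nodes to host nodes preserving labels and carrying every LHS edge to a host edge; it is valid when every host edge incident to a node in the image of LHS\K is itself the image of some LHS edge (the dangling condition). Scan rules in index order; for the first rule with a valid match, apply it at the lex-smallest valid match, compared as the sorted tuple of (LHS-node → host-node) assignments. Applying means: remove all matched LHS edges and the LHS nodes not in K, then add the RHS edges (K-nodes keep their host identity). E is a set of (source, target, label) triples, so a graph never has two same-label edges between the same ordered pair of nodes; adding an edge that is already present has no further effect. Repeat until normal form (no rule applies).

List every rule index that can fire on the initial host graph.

R0: 2 valid matches — {0↦4, 1↦3}, {0↦4, 1↦6}
R1: no valid match — LHS pattern not found
R2: 6 valid matches — {0↦0, 1↦1, 2↦2, 3↦4}, {0↦0, 1↦1, 2↦2, 3↦5}, {0↦4, 1↦1, 2↦2, 3↦0} (+3 more)
R3: 2 valid matches — {0↦3, 1↦0, 2↦6}, {0↦3, 1↦5, 2↦6}

Answer: [R0,R2,R3]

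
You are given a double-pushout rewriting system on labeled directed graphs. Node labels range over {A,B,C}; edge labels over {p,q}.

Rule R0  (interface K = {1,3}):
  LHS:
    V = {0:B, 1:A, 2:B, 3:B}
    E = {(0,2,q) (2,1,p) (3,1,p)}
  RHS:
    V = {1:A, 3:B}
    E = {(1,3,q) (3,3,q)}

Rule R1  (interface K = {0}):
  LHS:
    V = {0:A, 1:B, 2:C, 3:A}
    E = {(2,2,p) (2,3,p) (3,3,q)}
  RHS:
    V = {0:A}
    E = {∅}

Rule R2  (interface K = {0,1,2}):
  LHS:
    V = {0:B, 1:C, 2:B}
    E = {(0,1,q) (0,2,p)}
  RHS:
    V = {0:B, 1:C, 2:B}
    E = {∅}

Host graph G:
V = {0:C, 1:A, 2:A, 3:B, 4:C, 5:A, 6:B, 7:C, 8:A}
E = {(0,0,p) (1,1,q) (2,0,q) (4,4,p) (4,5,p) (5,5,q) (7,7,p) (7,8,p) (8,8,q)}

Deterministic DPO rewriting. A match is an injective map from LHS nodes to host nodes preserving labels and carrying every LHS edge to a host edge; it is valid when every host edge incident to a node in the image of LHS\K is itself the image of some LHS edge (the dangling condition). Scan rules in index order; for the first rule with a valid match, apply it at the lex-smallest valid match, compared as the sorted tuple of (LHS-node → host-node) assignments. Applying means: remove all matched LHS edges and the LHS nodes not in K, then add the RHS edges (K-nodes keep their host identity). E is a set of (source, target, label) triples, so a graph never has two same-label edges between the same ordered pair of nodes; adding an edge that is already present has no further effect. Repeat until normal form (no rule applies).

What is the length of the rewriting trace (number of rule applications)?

[0] host  ⇒  9 nodes, 9 edges  {0-p->0 1-q->1 2-q->0 4-p->4 4-p->5 5-q->5 7-p->7 7-p->8 8-q->8}
[1] R1 @ {0↦1, 1↦3, 2↦4, 3↦5}  ⇒  6 nodes, 6 edges  {0-p->0 1-q->1 2-q->0 7-p->7 7-p->8 8-q->8}
[2] R1 @ {0↦1, 1↦6, 2↦7, 3↦8}  ⇒  3 nodes, 3 edges  {0-p->0 1-q->1 2-q->0}
final graph: no rule applies after step 2

Answer: 2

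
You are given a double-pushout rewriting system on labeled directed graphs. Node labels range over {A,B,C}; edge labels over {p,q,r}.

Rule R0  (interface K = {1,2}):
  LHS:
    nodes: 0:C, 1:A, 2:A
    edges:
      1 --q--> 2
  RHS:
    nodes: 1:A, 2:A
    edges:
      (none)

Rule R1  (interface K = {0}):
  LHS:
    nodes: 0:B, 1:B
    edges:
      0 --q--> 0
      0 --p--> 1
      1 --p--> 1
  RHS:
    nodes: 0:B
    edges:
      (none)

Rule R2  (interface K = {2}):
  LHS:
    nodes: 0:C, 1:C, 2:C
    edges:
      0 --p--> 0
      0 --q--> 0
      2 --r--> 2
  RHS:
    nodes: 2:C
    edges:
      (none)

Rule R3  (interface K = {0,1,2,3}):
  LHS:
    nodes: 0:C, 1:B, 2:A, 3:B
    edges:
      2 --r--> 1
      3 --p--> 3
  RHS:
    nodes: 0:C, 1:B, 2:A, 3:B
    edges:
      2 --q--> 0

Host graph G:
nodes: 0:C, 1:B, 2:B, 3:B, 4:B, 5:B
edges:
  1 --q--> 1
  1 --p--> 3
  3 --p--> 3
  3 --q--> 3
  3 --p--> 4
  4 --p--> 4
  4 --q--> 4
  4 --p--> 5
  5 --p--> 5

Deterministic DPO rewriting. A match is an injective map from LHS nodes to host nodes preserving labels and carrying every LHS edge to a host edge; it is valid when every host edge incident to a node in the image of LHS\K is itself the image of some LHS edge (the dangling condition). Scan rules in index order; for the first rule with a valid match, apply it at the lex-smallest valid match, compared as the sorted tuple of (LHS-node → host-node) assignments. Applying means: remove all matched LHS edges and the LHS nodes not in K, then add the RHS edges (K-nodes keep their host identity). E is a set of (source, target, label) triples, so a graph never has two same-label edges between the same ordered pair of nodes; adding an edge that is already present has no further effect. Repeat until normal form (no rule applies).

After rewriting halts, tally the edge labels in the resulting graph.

initial: |V|=6 |E|=9  E = 1-q->1 1-p->3 3-p->3 3-q->3 3-p->4 4-p->4 4-q->4 4-p->5 5-p->5
step 1: apply R1 at {0↦4, 1↦5}  → |V|=5 |E|=6  E = 1-q->1 1-p->3 3-p->3 3-q->3 3-p->4 4-p->4
step 2: apply R1 at {0↦3, 1↦4}  → |V|=4 |E|=3  E = 1-q->1 1-p->3 3-p->3
step 3: apply R1 at {0↦1, 1↦3}  → |V|=3 |E|=0  E = ∅
halt: no rule applies after step 3
NF edges: []

Answer: (no edges)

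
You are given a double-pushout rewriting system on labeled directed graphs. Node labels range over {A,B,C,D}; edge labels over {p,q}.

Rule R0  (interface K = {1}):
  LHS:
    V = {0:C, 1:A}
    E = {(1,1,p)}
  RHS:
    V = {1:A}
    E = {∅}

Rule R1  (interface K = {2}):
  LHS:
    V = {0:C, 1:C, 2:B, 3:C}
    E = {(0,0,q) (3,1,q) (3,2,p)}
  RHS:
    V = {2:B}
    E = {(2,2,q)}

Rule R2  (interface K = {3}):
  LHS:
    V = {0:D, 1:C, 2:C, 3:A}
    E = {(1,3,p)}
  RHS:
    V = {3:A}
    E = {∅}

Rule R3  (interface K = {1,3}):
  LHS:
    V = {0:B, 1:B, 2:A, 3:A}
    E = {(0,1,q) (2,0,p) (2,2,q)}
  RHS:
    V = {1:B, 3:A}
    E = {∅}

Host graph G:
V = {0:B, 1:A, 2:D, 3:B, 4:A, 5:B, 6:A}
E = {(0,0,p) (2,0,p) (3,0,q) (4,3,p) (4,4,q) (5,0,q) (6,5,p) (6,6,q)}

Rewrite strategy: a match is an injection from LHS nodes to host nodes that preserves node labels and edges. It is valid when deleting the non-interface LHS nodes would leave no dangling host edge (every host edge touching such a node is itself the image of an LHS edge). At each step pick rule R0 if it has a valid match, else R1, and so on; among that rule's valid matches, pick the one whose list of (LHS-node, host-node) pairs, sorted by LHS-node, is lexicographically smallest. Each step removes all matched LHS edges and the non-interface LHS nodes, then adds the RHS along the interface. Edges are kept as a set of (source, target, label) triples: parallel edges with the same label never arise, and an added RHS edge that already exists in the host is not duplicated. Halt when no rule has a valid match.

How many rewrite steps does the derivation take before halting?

Answer: 2

Steps:
start.  V:7 E:8  edges: 0-p->0 2-p->0 3-q->0 4-p->3 4-q->4 5-q->0 6-p->5 6-q->6
1. fire R3 via {0↦3, 1↦0, 2↦4, 3↦1}  →  V:5 E:5  edges: 0-p->0 2-p->0 5-q->0 6-p->5 6-q->6
2. fire R3 via {0↦5, 1↦0, 2↦6, 3↦1}  →  V:3 E:2  edges: 0-p->0 2-p->0
final graph: no rule applies after step 2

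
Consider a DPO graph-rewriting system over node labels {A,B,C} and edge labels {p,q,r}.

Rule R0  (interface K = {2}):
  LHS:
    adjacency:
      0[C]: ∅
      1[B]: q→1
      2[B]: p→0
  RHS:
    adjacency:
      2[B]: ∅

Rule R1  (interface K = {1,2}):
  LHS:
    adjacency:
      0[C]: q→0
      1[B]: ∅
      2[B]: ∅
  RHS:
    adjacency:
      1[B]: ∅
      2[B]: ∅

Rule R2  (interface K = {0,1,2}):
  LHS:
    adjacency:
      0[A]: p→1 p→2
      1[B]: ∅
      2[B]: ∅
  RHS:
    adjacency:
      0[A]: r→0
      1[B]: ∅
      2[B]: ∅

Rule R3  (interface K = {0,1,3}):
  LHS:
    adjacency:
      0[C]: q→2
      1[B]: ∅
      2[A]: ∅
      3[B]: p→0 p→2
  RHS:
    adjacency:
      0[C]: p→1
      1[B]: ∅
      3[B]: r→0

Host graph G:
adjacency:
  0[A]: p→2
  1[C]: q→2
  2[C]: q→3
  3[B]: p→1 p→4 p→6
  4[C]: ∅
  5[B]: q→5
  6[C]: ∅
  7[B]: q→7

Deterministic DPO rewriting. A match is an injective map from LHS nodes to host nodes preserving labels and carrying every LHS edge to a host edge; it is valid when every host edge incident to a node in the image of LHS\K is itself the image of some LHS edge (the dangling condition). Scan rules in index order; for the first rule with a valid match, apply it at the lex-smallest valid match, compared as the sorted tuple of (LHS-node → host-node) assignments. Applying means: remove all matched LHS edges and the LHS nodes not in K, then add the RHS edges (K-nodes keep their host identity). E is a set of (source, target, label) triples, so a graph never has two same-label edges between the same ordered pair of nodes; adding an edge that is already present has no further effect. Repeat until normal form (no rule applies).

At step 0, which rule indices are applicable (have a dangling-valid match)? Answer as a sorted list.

Answer: [R0]

Derivation:
R0: 4 valid matches — {0↦4, 1↦5, 2↦3}, {0↦4, 1↦7, 2↦3}, {0↦6, 1↦5, 2↦3} (+1 more)
R1: no valid match — LHS pattern not found
R2: no valid match — LHS pattern not found
R3: no valid match — LHS pattern not found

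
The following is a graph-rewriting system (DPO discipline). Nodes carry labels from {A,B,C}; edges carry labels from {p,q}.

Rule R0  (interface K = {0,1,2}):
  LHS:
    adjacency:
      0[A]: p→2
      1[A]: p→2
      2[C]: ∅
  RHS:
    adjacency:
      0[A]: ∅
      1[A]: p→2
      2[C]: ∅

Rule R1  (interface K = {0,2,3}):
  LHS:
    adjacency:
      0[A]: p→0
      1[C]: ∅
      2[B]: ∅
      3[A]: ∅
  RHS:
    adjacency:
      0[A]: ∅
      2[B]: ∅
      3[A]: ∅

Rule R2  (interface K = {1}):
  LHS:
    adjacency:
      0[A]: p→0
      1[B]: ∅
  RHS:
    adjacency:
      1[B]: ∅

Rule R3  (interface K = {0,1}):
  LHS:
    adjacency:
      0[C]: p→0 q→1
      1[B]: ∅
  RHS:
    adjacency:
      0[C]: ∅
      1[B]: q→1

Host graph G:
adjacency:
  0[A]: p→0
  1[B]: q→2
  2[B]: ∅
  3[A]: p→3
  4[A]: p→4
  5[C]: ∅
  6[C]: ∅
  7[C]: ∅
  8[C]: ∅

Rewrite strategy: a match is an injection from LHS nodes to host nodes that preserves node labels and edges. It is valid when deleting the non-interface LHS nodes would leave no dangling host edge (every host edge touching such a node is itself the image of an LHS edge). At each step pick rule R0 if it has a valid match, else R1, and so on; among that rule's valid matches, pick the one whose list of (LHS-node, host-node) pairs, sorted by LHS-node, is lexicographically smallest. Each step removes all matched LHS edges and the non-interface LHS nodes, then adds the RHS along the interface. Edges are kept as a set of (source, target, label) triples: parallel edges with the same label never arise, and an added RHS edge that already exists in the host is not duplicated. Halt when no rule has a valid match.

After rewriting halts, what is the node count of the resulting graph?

Answer: 6

Derivation:
initial: |V|=9 |E|=4  E = 0-p->0 1-q->2 3-p->3 4-p->4
step 1: apply R1 at {0↦0, 1↦5, 2↦1, 3↦3}  → |V|=8 |E|=3  E = 1-q->2 3-p->3 4-p->4
step 2: apply R1 at {0↦3, 1↦6, 2↦1, 3↦0}  → |V|=7 |E|=2  E = 1-q->2 4-p->4
step 3: apply R1 at {0↦4, 1↦7, 2↦1, 3↦0}  → |V|=6 |E|=1  E = 1-q->2
final graph: no rule applies after step 3
NF nodes: {0:A, 1:B, 2:B, 3:A, 4:A, 8:C}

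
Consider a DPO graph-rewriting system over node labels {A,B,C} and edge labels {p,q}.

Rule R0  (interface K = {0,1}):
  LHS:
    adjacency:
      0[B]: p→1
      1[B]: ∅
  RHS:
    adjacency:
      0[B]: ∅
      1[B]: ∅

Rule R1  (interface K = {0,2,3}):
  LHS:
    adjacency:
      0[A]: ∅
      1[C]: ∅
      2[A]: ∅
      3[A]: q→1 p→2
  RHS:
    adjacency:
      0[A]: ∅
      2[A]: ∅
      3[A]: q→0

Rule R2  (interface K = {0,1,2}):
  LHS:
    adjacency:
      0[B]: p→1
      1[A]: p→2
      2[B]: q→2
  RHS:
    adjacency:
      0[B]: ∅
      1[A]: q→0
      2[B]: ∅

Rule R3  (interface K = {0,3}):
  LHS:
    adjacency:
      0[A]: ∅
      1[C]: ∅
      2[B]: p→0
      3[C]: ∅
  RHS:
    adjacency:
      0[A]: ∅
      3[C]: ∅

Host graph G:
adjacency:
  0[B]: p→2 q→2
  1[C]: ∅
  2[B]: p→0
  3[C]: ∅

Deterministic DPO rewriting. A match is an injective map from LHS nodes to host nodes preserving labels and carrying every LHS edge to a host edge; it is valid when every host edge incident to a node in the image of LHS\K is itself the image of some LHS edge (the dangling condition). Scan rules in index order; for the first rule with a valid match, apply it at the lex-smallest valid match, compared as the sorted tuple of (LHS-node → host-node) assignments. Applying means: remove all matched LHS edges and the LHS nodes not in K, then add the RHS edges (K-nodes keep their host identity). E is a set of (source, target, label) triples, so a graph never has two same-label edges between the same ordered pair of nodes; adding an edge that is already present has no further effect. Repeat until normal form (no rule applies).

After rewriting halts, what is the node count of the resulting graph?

initial: |V|=4 |E|=3  E = 0-p->2 0-q->2 2-p->0
step 1: apply R0 at {0↦0, 1↦2}  → |V|=4 |E|=2  E = 0-q->2 2-p->0
step 2: apply R0 at {0↦2, 1↦0}  → |V|=4 |E|=1  E = 0-q->2
normal form: no rule applies after step 2
NF nodes: {0:B, 1:C, 2:B, 3:C}

Answer: 4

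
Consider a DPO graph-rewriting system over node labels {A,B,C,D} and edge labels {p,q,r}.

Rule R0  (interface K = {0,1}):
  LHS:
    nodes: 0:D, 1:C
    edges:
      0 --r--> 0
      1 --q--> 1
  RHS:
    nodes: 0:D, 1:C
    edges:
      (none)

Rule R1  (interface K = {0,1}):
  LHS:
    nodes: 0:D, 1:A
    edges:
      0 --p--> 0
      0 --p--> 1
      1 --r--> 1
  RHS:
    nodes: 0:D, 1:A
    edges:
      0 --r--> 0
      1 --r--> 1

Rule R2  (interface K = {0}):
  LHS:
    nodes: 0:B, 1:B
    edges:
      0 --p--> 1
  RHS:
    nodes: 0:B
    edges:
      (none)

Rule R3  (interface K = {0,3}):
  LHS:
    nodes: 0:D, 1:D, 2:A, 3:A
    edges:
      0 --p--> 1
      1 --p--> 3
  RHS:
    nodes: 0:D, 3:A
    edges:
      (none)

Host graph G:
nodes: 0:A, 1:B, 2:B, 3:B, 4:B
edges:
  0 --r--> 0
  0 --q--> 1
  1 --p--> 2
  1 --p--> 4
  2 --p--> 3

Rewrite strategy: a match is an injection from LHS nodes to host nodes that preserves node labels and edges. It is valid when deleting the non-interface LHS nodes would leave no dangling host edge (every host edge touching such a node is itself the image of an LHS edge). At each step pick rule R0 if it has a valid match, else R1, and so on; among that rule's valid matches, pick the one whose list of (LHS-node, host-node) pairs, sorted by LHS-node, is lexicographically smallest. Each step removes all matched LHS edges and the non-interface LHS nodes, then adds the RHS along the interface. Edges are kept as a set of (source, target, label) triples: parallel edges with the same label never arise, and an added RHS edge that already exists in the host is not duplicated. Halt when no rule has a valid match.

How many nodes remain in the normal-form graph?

[0] host  ⇒  5 nodes, 5 edges  {0-r->0 0-q->1 1-p->2 1-p->4 2-p->3}
[1] R2 @ {0↦1, 1↦4}  ⇒  4 nodes, 4 edges  {0-r->0 0-q->1 1-p->2 2-p->3}
[2] R2 @ {0↦2, 1↦3}  ⇒  3 nodes, 3 edges  {0-r->0 0-q->1 1-p->2}
[3] R2 @ {0↦1, 1↦2}  ⇒  2 nodes, 2 edges  {0-r->0 0-q->1}
halt: no rule applies after step 3
NF nodes: {0:A, 1:B}

Answer: 2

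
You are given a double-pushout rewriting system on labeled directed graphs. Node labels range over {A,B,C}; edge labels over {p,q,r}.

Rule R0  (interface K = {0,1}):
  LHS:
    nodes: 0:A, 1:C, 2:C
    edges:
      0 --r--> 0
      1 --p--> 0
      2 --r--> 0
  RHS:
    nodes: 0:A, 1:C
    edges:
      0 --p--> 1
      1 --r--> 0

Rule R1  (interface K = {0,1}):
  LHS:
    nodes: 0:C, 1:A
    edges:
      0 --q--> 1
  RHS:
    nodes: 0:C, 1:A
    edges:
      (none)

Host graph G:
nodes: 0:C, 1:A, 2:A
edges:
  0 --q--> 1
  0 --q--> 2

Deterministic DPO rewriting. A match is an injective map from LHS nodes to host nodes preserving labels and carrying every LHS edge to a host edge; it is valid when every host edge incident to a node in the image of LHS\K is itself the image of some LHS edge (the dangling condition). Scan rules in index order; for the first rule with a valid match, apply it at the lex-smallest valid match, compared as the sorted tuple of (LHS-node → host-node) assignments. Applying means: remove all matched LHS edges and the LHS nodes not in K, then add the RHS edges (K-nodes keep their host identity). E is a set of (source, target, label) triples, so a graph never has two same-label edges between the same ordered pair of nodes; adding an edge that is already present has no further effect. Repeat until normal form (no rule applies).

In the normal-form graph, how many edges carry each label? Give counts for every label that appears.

Answer: (no edges)

Rewrite trace:
start.  V:3 E:2  edges: 0-q->1 0-q->2
1. fire R1 via {0↦0, 1↦1}  →  V:3 E:1  edges: 0-q->2
2. fire R1 via {0↦0, 1↦2}  →  V:3 E:0  edges: ∅
final graph: no rule applies after step 2
NF edges: []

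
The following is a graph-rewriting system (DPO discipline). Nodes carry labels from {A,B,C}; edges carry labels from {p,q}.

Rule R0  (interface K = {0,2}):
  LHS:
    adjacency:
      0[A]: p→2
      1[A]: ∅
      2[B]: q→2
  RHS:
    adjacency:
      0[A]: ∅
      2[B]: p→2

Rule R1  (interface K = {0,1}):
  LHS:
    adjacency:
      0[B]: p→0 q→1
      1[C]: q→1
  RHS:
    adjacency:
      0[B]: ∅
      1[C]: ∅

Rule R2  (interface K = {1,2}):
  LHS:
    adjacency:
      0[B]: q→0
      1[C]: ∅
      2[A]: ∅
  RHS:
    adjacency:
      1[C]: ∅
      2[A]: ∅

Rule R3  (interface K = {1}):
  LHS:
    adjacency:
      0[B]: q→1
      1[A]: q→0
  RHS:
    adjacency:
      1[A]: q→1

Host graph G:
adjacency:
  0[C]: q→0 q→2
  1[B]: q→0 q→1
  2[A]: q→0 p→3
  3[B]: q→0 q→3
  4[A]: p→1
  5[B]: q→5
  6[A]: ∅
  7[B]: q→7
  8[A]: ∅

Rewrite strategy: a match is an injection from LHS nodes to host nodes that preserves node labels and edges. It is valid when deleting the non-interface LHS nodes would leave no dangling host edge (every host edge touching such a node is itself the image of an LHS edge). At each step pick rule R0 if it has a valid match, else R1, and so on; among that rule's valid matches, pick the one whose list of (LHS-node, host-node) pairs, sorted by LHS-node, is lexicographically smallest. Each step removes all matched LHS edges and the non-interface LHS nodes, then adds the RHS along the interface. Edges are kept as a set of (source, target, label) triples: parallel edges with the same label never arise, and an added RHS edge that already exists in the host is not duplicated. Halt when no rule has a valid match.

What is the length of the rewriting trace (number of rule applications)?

initial: |V|=9 |E|=11  E = 0-q->0 0-q->2 1-q->0 1-q->1 2-q->0 2-p->3 3-q->0 3-q->3 4-p->1 5-q->5 7-q->7
step 1: apply R0 at {0↦2, 1↦6, 2↦3}  → |V|=8 |E|=10  E = 0-q->0 0-q->2 1-q->0 1-q->1 2-q->0 3-q->0 3-p->3 4-p->1 5-q->5 7-q->7
step 2: apply R0 at {0↦4, 1↦8, 2↦1}  → |V|=7 |E|=9  E = 0-q->0 0-q->2 1-q->0 1-p->1 2-q->0 3-q->0 3-p->3 5-q->5 7-q->7
step 3: apply R1 at {0↦1, 1↦0}  → |V|=7 |E|=6  E = 0-q->2 2-q->0 3-q->0 3-p->3 5-q->5 7-q->7
step 4: apply R2 at {0↦5, 1↦0, 2↦2}  → |V|=6 |E|=5  E = 0-q->2 2-q->0 3-q->0 3-p->3 7-q->7
step 5: apply R2 at {0↦7, 1↦0, 2↦2}  → |V|=5 |E|=4  E = 0-q->2 2-q->0 3-q->0 3-p->3
normal form: no rule applies after step 5

Answer: 5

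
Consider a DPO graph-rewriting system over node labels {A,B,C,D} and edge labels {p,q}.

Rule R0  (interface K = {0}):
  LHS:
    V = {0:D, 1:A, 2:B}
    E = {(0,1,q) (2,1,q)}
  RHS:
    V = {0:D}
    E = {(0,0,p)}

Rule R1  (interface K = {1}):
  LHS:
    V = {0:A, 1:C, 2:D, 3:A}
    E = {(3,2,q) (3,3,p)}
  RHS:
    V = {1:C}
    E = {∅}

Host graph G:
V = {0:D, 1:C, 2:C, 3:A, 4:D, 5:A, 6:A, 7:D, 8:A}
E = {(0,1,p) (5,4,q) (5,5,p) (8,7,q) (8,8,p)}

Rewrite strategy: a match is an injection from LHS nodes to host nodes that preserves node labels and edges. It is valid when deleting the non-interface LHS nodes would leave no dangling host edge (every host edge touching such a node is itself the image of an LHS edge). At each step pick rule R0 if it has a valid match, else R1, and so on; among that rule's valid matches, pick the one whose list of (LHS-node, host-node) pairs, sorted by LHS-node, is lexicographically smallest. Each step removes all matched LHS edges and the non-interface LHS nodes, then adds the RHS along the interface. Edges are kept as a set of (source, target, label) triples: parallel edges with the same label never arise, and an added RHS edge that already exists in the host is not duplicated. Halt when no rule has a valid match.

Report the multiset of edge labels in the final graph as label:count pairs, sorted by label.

[0] host  ⇒  9 nodes, 5 edges  {0-p->1 5-q->4 5-p->5 8-q->7 8-p->8}
[1] R1 @ {0↦3, 1↦1, 2↦4, 3↦5}  ⇒  6 nodes, 3 edges  {0-p->1 8-q->7 8-p->8}
[2] R1 @ {0↦6, 1↦1, 2↦7, 3↦8}  ⇒  3 nodes, 1 edges  {0-p->1}
final graph: no rule applies after step 2
NF edges: [(0, 1, 'p')]

Answer: p:1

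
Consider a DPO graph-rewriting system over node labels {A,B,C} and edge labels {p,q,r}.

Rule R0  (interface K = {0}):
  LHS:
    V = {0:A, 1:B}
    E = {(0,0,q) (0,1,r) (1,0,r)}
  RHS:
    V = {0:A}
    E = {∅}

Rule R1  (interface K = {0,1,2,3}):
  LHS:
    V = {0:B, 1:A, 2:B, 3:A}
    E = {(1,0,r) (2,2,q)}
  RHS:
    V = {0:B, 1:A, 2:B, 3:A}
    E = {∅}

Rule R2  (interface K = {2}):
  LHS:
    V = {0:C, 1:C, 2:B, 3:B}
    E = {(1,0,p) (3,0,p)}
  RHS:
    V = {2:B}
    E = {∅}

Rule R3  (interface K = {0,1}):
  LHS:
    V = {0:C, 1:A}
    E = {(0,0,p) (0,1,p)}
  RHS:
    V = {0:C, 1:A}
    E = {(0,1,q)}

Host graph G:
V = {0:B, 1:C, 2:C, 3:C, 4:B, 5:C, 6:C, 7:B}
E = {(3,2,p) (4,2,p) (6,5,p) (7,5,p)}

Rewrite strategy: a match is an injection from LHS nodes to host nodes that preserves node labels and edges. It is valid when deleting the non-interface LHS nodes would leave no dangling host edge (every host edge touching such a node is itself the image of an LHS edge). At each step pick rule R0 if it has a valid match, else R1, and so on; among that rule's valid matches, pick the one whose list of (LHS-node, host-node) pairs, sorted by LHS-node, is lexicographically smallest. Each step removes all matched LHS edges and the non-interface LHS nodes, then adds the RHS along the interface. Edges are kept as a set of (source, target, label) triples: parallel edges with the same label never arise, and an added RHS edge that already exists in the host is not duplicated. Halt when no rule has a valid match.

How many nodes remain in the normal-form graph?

Answer: 2

Steps:
[0] host  ⇒  8 nodes, 4 edges  {3-p->2 4-p->2 6-p->5 7-p->5}
[1] R2 @ {0↦2, 1↦3, 2↦0, 3↦4}  ⇒  5 nodes, 2 edges  {6-p->5 7-p->5}
[2] R2 @ {0↦5, 1↦6, 2↦0, 3↦7}  ⇒  2 nodes, 0 edges  {∅}
normal form: no rule applies after step 2
NF nodes: {0:B, 1:C}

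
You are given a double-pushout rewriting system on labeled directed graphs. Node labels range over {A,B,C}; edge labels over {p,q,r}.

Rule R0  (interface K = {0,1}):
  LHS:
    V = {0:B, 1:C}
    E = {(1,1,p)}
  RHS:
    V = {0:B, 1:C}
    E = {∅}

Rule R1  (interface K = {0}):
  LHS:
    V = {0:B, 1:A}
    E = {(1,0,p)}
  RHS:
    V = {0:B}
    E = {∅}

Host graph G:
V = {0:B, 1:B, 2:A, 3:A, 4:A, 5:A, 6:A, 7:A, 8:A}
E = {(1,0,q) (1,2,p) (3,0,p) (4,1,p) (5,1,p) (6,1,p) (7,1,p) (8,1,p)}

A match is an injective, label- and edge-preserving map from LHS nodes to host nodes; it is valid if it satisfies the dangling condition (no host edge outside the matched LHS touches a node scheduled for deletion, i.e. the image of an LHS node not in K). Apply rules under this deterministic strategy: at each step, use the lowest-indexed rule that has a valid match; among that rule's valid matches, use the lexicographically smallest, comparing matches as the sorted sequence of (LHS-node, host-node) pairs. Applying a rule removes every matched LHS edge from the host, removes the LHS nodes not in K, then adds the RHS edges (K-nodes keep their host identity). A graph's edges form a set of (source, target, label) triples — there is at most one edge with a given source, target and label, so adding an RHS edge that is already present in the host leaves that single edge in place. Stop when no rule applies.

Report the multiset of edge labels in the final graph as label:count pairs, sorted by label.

Answer: p:1 q:1

Steps:
[0] host  ⇒  9 nodes, 8 edges  {1-q->0 1-p->2 3-p->0 4-p->1 5-p->1 6-p->1 7-p->1 8-p->1}
[1] R1 @ {0↦0, 1↦3}  ⇒  8 nodes, 7 edges  {1-q->0 1-p->2 4-p->1 5-p->1 6-p->1 7-p->1 8-p->1}
[2] R1 @ {0↦1, 1↦4}  ⇒  7 nodes, 6 edges  {1-q->0 1-p->2 5-p->1 6-p->1 7-p->1 8-p->1}
[3] R1 @ {0↦1, 1↦5}  ⇒  6 nodes, 5 edges  {1-q->0 1-p->2 6-p->1 7-p->1 8-p->1}
[4] R1 @ {0↦1, 1↦6}  ⇒  5 nodes, 4 edges  {1-q->0 1-p->2 7-p->1 8-p->1}
[5] R1 @ {0↦1, 1↦7}  ⇒  4 nodes, 3 edges  {1-q->0 1-p->2 8-p->1}
[6] R1 @ {0↦1, 1↦8}  ⇒  3 nodes, 2 edges  {1-q->0 1-p->2}
halt: no rule applies after step 6
NF edges: [(1, 0, 'q'), (1, 2, 'p')]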